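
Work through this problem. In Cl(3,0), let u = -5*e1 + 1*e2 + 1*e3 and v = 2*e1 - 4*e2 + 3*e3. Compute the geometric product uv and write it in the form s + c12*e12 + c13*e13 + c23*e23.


In Cl(3,0): e_i^2 = 1, e_ie_j = -e_je_i for i != j.
Scalar part = u . v = (-5)*2 + 1*(-4) + 1*3
= -10 + (-4) + 3 = -11
e12 coeff = (-5)*(-4) - 1*2 = 20 - 2 = 18
e13 coeff = (-5)*3 - 1*2 = -15 - 2 = -17
e23 coeff = 1*3 - 1*(-4) = 3 - (-4) = 7
uv = -11 + 18*e12 - 17*e13 + 7*e23


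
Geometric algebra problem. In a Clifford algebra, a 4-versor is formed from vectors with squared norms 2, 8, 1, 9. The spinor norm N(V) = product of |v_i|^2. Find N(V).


Spinor norm N(V) = |v1|^2 * |v2|^2 * ... * |v4|^2
= 2 * 8 * 1 * 9
Running product: 2, 16, 16, 144
N(V) = 144


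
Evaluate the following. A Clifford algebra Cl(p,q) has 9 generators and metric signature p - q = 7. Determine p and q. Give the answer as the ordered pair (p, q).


We need p + q = 9 and p - q = 7.
Adding: 2p = 9 + 7 = 16, so p = 8.
Then q = 9 - 8 = 1.
(p, q) = (8, 1)


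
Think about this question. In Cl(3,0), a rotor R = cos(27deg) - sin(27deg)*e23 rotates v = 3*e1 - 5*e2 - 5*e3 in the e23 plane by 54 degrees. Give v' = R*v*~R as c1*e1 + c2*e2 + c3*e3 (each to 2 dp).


Rotor R = cos(27deg) - sin(27deg)*e23
Rotation angle theta = 2 * 27 = 54 degrees in the e23 plane (e2 -> e3).
The component perpendicular to the plane (e1) is invariant: v'_1 = v1 = 3.00
cos(54deg) = 0.5878, sin(54deg) = 0.8090
v'_2 = v2*cos(theta) - v3*sin(theta) = -5*0.5878 - (-5)*0.8090 = 1.11
v'_3 = v2*sin(theta) + v3*cos(theta) = -5*0.8090 + (-5)*0.5878 = -6.98
v' = 3.00*e1 + 1.11*e2 - 6.98*e3


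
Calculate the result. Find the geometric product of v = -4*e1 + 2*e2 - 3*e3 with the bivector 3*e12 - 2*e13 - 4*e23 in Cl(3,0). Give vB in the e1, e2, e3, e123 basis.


vB has grade-1 (vector) and grade-3 (trivector) parts: vB = (v _| B) + (v ^ B).
Vector part <vB>_1:
  e1: -v2*b12 - v3*b13 = -(2)*(3) - (-3)*(-2) = -12
  e2: v1*b12 - v3*b23 = (-4)*(3) - (-3)*(-4) = -24
  e3: v1*b13 + v2*b23 = (-4)*(-2) + (2)*(-4) = 0
Trivector part <vB>_3:
  e123: v1*b23 - v2*b13 + v3*b12 = (-4)*(-4) - (2)*(-2) + (-3)*(3) = 11
vB = -12*e1 - 24*e2 + 0*e3 + 11*e123


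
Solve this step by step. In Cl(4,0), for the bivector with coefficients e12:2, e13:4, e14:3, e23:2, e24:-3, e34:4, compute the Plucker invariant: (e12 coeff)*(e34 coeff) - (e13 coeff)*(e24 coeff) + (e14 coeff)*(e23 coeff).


Plucker relation: af - be + cd
a*f = 2*4 = 8
b*e = 4*(-3) = -12
c*d = 3*2 = 6
af - be + cd = 8 - (-12) + 6
= 26


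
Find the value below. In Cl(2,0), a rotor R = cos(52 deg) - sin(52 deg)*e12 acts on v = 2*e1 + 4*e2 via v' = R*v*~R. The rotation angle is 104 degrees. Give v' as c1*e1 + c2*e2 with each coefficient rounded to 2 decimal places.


Rotor R = cos(52deg) - sin(52deg)*e12
Rotation angle theta = 2 * 52 = 104 degrees
v' = R*v*~R rotates v by theta.
cos(104deg) = -0.2419, sin(104deg) = 0.9703
v'_1 = 2*cos(104deg) - 4*sin(104deg)
= 2*(-0.2419) - 4*0.9703
= -4.37
v'_2 = 2*sin(104deg) + 4*cos(104deg)
= 2*0.9703 + 4*(-0.2419)
= 0.97
v' = -4.37*e1 + 0.97*e2


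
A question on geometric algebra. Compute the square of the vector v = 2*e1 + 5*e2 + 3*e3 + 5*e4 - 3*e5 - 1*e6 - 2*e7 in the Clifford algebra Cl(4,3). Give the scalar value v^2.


v^2 = sum of c_i^2 * e_i^2
Positive signature terms (e_i^2 = +1): 2^2 + 5^2 + 3^2 + 5^2 = 63
Negative signature terms (e_j^2 = -1): (-3)^2 + (-1)^2 + (-2)^2 = 14
v^2 = 63 - 14 = 49


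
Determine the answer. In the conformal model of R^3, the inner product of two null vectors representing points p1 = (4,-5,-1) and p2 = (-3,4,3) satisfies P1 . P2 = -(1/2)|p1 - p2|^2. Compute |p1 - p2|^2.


p1 - p2 = (7, -9, -4)
|p1 - p2|^2 = 7^2 + (-9)^2 + (-4)^2
= 49 + 81 + 16
= 146


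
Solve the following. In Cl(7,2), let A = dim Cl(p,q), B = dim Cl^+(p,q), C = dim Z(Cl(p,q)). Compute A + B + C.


n = 7 + 2 = 9
Total dim = 2^9 = 512
Even subalgebra dim = 2^8 = 256
n is odd, so center dim = 2
Sum = 512 + 256 + 2 = 770


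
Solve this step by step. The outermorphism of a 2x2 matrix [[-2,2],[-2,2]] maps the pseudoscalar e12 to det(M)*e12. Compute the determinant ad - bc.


The outermorphism of a linear map f sends e1^e2 to f(e1)^f(e2).
f(e1) = -2*e1 - 2*e2
f(e2) = 2*e1 + 2*e2
f(e1) ^ f(e2) = (-2*e1 - 2*e2) ^ (2*e1 + 2*e2)
= (-2)*2*e12 + (-2)*2*e21
= (-4 - (-4))*e12
= 0*e12
Coefficient = 0


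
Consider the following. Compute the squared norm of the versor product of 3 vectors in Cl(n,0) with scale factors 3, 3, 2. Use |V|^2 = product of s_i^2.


Each vector v_i has |v_i|^2 = s_i^2
Squared scales: 3^2 = 9, 3^2 = 9, 2^2 = 4
|V|^2 = 9 * 9 * 4
= 324


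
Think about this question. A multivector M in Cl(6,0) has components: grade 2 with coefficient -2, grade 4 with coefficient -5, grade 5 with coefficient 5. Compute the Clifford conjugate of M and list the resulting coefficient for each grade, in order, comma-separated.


Clifford conjugate sign for grade k: (-1)^(k(k+1)/2)
Grade 2: (-1)^(2*3/2) = (-1)^3 = -1, coeff -2 -> 2
Grade 4: (-1)^(4*5/2) = (-1)^10 = 1, coeff -5 -> -5
Grade 5: (-1)^(5*6/2) = (-1)^15 = -1, coeff 5 -> -5
Conjugated coefficients: 2, -5, -5


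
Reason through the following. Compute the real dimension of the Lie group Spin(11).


Spin(n) double-covers SO(n); both have Lie algebra so(n) of dimension n(n-1)/2.
n = 11
n(n-1) = 11 * 10 = 110
dim Spin(11) = 110/2 = 55


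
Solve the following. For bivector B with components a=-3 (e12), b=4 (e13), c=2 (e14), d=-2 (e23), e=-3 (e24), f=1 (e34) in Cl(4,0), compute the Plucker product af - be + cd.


Plucker relation: af - be + cd
a*f = (-3)*1 = -3
b*e = 4*(-3) = -12
c*d = 2*(-2) = -4
af - be + cd = -3 - (-12) + (-4)
= 5


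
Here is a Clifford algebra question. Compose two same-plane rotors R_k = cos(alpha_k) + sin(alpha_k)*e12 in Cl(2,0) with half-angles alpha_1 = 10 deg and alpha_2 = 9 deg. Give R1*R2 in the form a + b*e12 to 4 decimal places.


Same-plane rotors commute and their half-angles add:
R1*R2 = cos(a1 + a2) + sin(a1 + a2)*e12.
a1 + a2 = 10 + 9 = 19 deg
cos(19 deg) = 0.9455
sin(19 deg) = 0.3256
R1*R2 = 0.9455 + 0.3256*e12


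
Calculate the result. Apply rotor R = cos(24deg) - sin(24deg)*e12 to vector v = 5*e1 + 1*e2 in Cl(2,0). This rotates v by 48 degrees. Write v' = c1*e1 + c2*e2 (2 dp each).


Rotor R = cos(24deg) - sin(24deg)*e12
Rotation angle theta = 2 * 24 = 48 degrees
v' = R*v*~R rotates v by theta.
cos(48deg) = 0.6691, sin(48deg) = 0.7431
v'_1 = 5*cos(48deg) - 1*sin(48deg)
= 5*0.6691 - 1*0.7431
= 2.60
v'_2 = 5*sin(48deg) + 1*cos(48deg)
= 5*0.7431 + 1*0.6691
= 4.38
v' = 2.60*e1 + 4.38*e2


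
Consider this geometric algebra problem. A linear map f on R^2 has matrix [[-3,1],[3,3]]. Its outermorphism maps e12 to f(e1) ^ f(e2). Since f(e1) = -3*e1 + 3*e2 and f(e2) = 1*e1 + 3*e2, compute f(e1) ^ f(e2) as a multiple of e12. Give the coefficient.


The outermorphism of a linear map f sends e1^e2 to f(e1)^f(e2).
f(e1) = -3*e1 + 3*e2
f(e2) = 1*e1 + 3*e2
f(e1) ^ f(e2) = (-3*e1 + 3*e2) ^ (1*e1 + 3*e2)
= (-3)*3*e12 + 3*1*e21
= (-9 - 3)*e12
= -12*e12
Coefficient = -12


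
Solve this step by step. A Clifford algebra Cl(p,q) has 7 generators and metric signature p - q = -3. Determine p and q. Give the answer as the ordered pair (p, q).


We need p + q = 7 and p - q = -3.
Adding: 2p = 7 + (-3) = 4, so p = 2.
Then q = 7 - 2 = 5.
(p, q) = (2, 5)


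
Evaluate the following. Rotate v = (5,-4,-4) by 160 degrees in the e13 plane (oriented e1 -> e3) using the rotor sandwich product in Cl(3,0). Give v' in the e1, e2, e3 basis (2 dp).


Rotor R = cos(80deg) - sin(80deg)*e13
Rotation angle theta = 2 * 80 = 160 degrees in the e13 plane (e1 -> e3).
The component perpendicular to the plane (e2) is invariant: v'_2 = v2 = -4.00
cos(160deg) = -0.9397, sin(160deg) = 0.3420
v'_1 = v1*cos(theta) - v3*sin(theta) = 5*(-0.9397) - (-4)*0.3420 = -3.33
v'_3 = v1*sin(theta) + v3*cos(theta) = 5*0.3420 + (-4)*(-0.9397) = 5.47
v' = -3.33*e1 - 4.00*e2 + 5.47*e3


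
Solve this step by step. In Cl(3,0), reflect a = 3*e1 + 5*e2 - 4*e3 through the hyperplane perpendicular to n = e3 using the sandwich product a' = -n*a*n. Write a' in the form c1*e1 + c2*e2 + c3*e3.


Reflection formula: a' = -n*a*n, with n = e3 (unit vector, n^2 = 1).
For reflection through hyperplane perp to e3:
The component along e3 flips sign, others stay.
a = (3, 5, -4)
a' = (3, 5, 4)
a' = 3*e1 + 5*e2 + 4*e3


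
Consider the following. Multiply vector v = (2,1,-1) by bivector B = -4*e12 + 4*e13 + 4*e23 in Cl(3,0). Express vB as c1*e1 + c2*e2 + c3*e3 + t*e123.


vB has grade-1 (vector) and grade-3 (trivector) parts: vB = (v _| B) + (v ^ B).
Vector part <vB>_1:
  e1: -v2*b12 - v3*b13 = -(1)*(-4) - (-1)*(4) = 8
  e2: v1*b12 - v3*b23 = (2)*(-4) - (-1)*(4) = -4
  e3: v1*b13 + v2*b23 = (2)*(4) + (1)*(4) = 12
Trivector part <vB>_3:
  e123: v1*b23 - v2*b13 + v3*b12 = (2)*(4) - (1)*(4) + (-1)*(-4) = 8
vB = 8*e1 - 4*e2 + 12*e3 + 8*e123


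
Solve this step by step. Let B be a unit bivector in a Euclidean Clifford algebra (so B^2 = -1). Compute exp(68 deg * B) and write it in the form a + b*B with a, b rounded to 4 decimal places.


For a unit bivector B with B^2 = -1, the exponential series gives
e^(theta*B) = cos(theta) + sin(theta)*B (the GA analogue of Euler's formula).
theta = 68 degrees = 1.186824 rad
cos(68 deg) = 0.3746
sin(68 deg) = 0.9272
exp(theta*B) = 0.3746 + 0.9272*B


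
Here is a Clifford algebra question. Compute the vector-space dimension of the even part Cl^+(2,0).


Even subalgebra dimension = 2^(n-1)
n = 2 + 0 = 2
2^(2 - 1) = 2^1 = 2
Verification: sum of C(2,k) for even k = 1 + 1 = 2
Result = 2


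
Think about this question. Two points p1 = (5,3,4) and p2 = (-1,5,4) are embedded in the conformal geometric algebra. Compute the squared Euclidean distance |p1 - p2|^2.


p1 - p2 = (6, -2, 0)
|p1 - p2|^2 = 6^2 + (-2)^2 + 0^2
= 36 + 4 + 0
= 40


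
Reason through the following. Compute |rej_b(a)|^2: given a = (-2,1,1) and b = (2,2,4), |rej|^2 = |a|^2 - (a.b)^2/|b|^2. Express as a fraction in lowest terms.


|a|^2 = (-2)^2 + 1^2 + 1^2 = 6
|b|^2 = 2^2 + 2^2 + 4^2 = 24
a . b = (-2)*2 + 1*2 + 1*4 = 2
(a.b)^2 = 2^2 = 4
|rej|^2 = 6 - 4/24
= (144 - 4)/24
= 140/24
In lowest terms: 35/6


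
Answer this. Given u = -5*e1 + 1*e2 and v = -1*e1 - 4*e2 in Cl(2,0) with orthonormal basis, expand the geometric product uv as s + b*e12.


Expand: (-5*e1 + 1*e2)(-1*e1 - 4*e2)
= (-5)*(-1)*e1e1 + (-5)*(-4)*e1e2 + 1*(-1)*e2e1 + 1*(-4)*e2e2
Using e1^2 = e2^2 = 1, e2e1 = -e1e2:
Scalar part s = (-5)*(-1) + 1*(-4) = 5 + (-4) = 1
Bivector part b = (-5)*(-4) - 1*(-1) = 20 - (-1) = 21
uv = 1 + 21*e12


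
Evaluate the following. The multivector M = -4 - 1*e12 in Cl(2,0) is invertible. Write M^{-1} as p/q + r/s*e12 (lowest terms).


M = -4 - 1*e12, where e12^2 = -1.
Since M commutes with its reverse ~M = a - b*e12, M * ~M = a^2 - b^2*e12^2 = a^2 + b^2.
So M^{-1} = ~M / (a^2 + b^2) = (a - b*e12)/(a^2 + b^2).
a^2 + b^2 = 16 + 1 = 17
Scalar part = -4/17 = -4/17
Bivector coeff = 1/17 = 1/17
M^{-1} = -4/17 + 1/17*e12


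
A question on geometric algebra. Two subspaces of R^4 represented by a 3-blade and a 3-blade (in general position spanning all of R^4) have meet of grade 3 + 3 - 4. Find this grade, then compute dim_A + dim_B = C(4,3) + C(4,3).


Meet grade = grade(A) + grade(B) - n
= 3 + 3 - 4 = 2
C(4,3) = 4
C(4,3) = 4
dim_A + dim_B = 4 + 4 = 8


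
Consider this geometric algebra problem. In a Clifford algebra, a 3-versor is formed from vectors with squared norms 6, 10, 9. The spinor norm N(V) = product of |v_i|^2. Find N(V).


Spinor norm N(V) = |v1|^2 * |v2|^2 * ... * |v3|^2
= 6 * 10 * 9
Running product: 6, 60, 540
N(V) = 540


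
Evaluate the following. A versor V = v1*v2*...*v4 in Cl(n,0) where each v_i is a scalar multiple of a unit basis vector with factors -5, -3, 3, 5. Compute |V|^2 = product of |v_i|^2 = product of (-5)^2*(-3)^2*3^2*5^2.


Each vector v_i has |v_i|^2 = s_i^2
Squared scales: (-5)^2 = 25, (-3)^2 = 9, 3^2 = 9, 5^2 = 25
|V|^2 = 25 * 9 * 9 * 25
= 50625


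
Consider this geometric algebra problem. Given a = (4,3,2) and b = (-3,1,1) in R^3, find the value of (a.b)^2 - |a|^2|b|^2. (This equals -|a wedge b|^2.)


a . b = 4*(-3) + 3*1 + 2*1
= -12 + 3 + 2 = -7
|a|^2 = 4^2 + 3^2 + 2^2 = 29
|b|^2 = (-3)^2 + 1^2 + 1^2 = 11
(a.b)^2 = (-7)^2 = 49
|a|^2 * |b|^2 = 29 * 11 = 319
Result = 49 - 319 = -270


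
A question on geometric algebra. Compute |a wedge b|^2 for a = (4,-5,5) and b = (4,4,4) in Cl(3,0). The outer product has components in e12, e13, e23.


a wedge b = (a1*b2 - a2*b1)*e12 + (a1*b3 - a3*b1)*e13 + (a2*b3 - a3*b2)*e23
e12 coeff: 4*4 - (-5)*4 = 16 - (-20) = 36
e13 coeff: 4*4 - 5*4 = 16 - 20 = -4
e23 coeff: (-5)*4 - 5*4 = -20 - 20 = -40
|a wedge b|^2 = 36^2 + (-4)^2 + (-40)^2
= 1296 + 16 + 1600
= 2912


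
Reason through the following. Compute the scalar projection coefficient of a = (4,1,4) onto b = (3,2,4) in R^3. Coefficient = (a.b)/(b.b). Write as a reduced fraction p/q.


Projection coefficient = (a . b) / (b . b)
a . b = 4*3 + 1*2 + 4*4
= 12 + 2 + 16 = 30
b . b = 3^2 + 2^2 + 4^2
= 9 + 4 + 16 = 29
Coefficient = 30/29
In lowest terms: 30/29


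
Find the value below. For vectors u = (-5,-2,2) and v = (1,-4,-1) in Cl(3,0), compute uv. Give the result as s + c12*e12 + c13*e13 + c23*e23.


In Cl(3,0): e_i^2 = 1, e_ie_j = -e_je_i for i != j.
Scalar part = u . v = (-5)*1 + (-2)*(-4) + 2*(-1)
= -5 + 8 + (-2) = 1
e12 coeff = (-5)*(-4) - (-2)*1 = 20 - (-2) = 22
e13 coeff = (-5)*(-1) - 2*1 = 5 - 2 = 3
e23 coeff = (-2)*(-1) - 2*(-4) = 2 - (-8) = 10
uv = 1 + 22*e12 + 3*e13 + 10*e23


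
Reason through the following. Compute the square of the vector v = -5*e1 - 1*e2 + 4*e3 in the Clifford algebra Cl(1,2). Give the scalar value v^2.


v^2 = sum of c_i^2 * e_i^2
Positive signature terms (e_i^2 = +1): (-5)^2 = 25
Negative signature terms (e_j^2 = -1): (-1)^2 + 4^2 = 17
v^2 = 25 - 17 = 8


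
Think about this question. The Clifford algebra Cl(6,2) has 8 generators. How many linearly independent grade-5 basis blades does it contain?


Number of grade-k basis blades in Cl(p,q) with n = p + q is C(n, k).
n = 6 + 2 = 8
C(8, 5) = 8! / (5! * 3!)
= 40320 / (120 * 6)
= 56


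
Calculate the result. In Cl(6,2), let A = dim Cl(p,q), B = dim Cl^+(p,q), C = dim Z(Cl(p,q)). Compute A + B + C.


n = 6 + 2 = 8
Total dim = 2^8 = 256
Even subalgebra dim = 2^7 = 128
n is even, so center dim = 1
Sum = 256 + 128 + 1 = 385


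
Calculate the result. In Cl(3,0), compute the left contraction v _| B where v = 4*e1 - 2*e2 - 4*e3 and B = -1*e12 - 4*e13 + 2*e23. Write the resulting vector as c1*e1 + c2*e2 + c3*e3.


Left contraction v _| B = <vB>_1 (grade-1 part of the geometric product vB).
Using e1_|e12 = e2, e2_|e12 = -e1, e1_|e13 = e3, e3_|e13 = -e1, e2_|e23 = e3, e3_|e23 = -e2:
e1 coeff: -v2*b12 - v3*b13 = -(-2)*(-1) - (-4)*(-4) = -18
e2 coeff: v1*b12 - v3*b23 = (4)*(-1) - (-4)*(2) = 4
e3 coeff: v1*b13 + v2*b23 = (4)*(-4) + (-2)*(2) = -20
v _| B = -18*e1 + 4*e2 - 20*e3


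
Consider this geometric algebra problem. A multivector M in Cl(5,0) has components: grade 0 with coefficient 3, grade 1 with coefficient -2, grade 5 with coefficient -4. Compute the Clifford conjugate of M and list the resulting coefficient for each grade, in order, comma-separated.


Clifford conjugate sign for grade k: (-1)^(k(k+1)/2)
Grade 0: (-1)^(0*1/2) = (-1)^0 = 1, coeff 3 -> 3
Grade 1: (-1)^(1*2/2) = (-1)^1 = -1, coeff -2 -> 2
Grade 5: (-1)^(5*6/2) = (-1)^15 = -1, coeff -4 -> 4
Conjugated coefficients: 3, 2, 4


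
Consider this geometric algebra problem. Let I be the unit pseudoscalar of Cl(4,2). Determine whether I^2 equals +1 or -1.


The pseudoscalar I = e1...e_n (product of all n generators) of Cl(p,q) satisfies I^2 = (-1)^(q + n(n-1)/2).
p = 4, q = 2, n = p + q = 6
n(n-1)/2 = 6 * 5 / 2 = 15
Exponent = q + n(n-1)/2 = 2 + 15 = 17
I^2 = (-1)^17 = -1


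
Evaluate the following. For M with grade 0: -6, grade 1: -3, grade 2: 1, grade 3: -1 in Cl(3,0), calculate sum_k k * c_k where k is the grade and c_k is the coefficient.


Grade-weighted sum = sum of grade_k * coefficient_k
0*(-6) = 0
1*(-3) = -3
2*1 = 2
3*(-1) = -3
Total = 0 + (-3) + 2 + (-3) = -4


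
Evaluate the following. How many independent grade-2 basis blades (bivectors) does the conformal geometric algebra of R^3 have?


The conformal model of R^3 uses Cl(4,1) with m = 3 + 2 = 5 generators.
Number of grade-2 blades = C(m, 2) = C(5, 2)
= 5*4/2 = 10


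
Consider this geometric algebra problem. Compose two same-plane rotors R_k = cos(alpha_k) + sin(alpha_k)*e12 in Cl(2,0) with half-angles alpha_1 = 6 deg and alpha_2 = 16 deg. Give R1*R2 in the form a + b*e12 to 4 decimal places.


Same-plane rotors commute and their half-angles add:
R1*R2 = cos(a1 + a2) + sin(a1 + a2)*e12.
a1 + a2 = 6 + 16 = 22 deg
cos(22 deg) = 0.9272
sin(22 deg) = 0.3746
R1*R2 = 0.9272 + 0.3746*e12


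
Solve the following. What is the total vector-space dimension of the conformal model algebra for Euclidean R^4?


The conformal model of R^4 uses Cl(5,1): the 4 Euclidean generators plus two extra orthogonal generators e+ (e+^2 = +1) and e- (e-^2 = -1), from which the null vectors e0, einf are built.
Number of generators m = 4 + 2 = 6.
dim Cl(p,q) = 2^m = 2^6 = 64


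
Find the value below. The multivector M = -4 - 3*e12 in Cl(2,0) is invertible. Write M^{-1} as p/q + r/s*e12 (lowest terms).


M = -4 - 3*e12, where e12^2 = -1.
Since M commutes with its reverse ~M = a - b*e12, M * ~M = a^2 - b^2*e12^2 = a^2 + b^2.
So M^{-1} = ~M / (a^2 + b^2) = (a - b*e12)/(a^2 + b^2).
a^2 + b^2 = 16 + 9 = 25
Scalar part = -4/25 = -4/25
Bivector coeff = 3/25 = 3/25
M^{-1} = -4/25 + 3/25*e12


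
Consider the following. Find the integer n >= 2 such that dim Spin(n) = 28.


dim Spin(n) = dim so(n) = n(n-1)/2.
Solve n(n-1)/2 = 28, i.e. n^2 - n - 56 = 0.
Discriminant = 1 + 8*28 = 225
n = (1 + sqrt(225))/2 = (1 + 15)/2 = 8


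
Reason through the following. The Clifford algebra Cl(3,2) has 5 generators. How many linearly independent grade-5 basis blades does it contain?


Number of grade-k basis blades in Cl(p,q) with n = p + q is C(n, k).
n = 3 + 2 = 5
C(5, 5) = 5! / (5! * 0!)
= 120 / (120 * 1)
= 1


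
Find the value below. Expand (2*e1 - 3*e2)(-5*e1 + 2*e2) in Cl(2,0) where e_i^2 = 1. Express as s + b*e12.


Expand: (2*e1 - 3*e2)(-5*e1 + 2*e2)
= 2*(-5)*e1e1 + 2*2*e1e2 + (-3)*(-5)*e2e1 + (-3)*2*e2e2
Using e1^2 = e2^2 = 1, e2e1 = -e1e2:
Scalar part s = 2*(-5) + (-3)*2 = -10 + (-6) = -16
Bivector part b = 2*2 - (-3)*(-5) = 4 - 15 = -11
uv = -16 - 11*e12


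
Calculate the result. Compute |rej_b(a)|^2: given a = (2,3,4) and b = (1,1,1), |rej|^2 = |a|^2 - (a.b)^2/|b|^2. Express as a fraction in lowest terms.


|a|^2 = 2^2 + 3^2 + 4^2 = 29
|b|^2 = 1^2 + 1^2 + 1^2 = 3
a . b = 2*1 + 3*1 + 4*1 = 9
(a.b)^2 = 9^2 = 81
|rej|^2 = 29 - 81/3
= (87 - 81)/3
= 6/3
In lowest terms: 2/1


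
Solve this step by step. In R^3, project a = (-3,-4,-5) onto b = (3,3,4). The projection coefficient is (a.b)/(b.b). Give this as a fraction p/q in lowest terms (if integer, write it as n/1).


Projection coefficient = (a . b) / (b . b)
a . b = (-3)*3 + (-4)*3 + (-5)*4
= -9 + (-12) + (-20) = -41
b . b = 3^2 + 3^2 + 4^2
= 9 + 9 + 16 = 34
Coefficient = -41/34
In lowest terms: -41/34


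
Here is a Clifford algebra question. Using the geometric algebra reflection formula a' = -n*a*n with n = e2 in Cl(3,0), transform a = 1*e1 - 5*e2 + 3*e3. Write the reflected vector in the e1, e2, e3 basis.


Reflection formula: a' = -n*a*n, with n = e2 (unit vector, n^2 = 1).
For reflection through hyperplane perp to e2:
The component along e2 flips sign, others stay.
a = (1, -5, 3)
a' = (1, 5, 3)
a' = 1*e1 + 5*e2 + 3*e3


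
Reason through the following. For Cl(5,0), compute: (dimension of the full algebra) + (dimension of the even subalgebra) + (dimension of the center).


n = 5 + 0 = 5
Total dim = 2^5 = 32
Even subalgebra dim = 2^4 = 16
n is odd, so center dim = 2
Sum = 32 + 16 + 2 = 50


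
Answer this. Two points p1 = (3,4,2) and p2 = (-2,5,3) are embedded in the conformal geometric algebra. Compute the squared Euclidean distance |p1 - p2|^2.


p1 - p2 = (5, -1, -1)
|p1 - p2|^2 = 5^2 + (-1)^2 + (-1)^2
= 25 + 1 + 1
= 27


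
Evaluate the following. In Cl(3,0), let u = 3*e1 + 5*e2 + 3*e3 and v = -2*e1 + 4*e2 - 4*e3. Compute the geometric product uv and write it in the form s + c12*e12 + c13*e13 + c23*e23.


In Cl(3,0): e_i^2 = 1, e_ie_j = -e_je_i for i != j.
Scalar part = u . v = 3*(-2) + 5*4 + 3*(-4)
= -6 + 20 + (-12) = 2
e12 coeff = 3*4 - 5*(-2) = 12 - (-10) = 22
e13 coeff = 3*(-4) - 3*(-2) = -12 - (-6) = -6
e23 coeff = 5*(-4) - 3*4 = -20 - 12 = -32
uv = 2 + 22*e12 - 6*e13 - 32*e23


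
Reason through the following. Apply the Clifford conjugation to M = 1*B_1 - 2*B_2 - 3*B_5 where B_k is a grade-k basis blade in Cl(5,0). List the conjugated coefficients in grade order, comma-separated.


Clifford conjugate sign for grade k: (-1)^(k(k+1)/2)
Grade 1: (-1)^(1*2/2) = (-1)^1 = -1, coeff 1 -> -1
Grade 2: (-1)^(2*3/2) = (-1)^3 = -1, coeff -2 -> 2
Grade 5: (-1)^(5*6/2) = (-1)^15 = -1, coeff -3 -> 3
Conjugated coefficients: -1, 2, 3


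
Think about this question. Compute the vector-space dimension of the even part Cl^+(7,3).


Even subalgebra dimension = 2^(n-1)
n = 7 + 3 = 10
2^(10 - 1) = 2^9 = 512
Verification: sum of C(10,k) for even k = 1 + 45 + 210 + 210 + 45 + 1 = 512
Result = 512


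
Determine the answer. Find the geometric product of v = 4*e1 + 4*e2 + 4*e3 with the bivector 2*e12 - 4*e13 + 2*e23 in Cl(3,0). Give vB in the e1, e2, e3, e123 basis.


vB has grade-1 (vector) and grade-3 (trivector) parts: vB = (v _| B) + (v ^ B).
Vector part <vB>_1:
  e1: -v2*b12 - v3*b13 = -(4)*(2) - (4)*(-4) = 8
  e2: v1*b12 - v3*b23 = (4)*(2) - (4)*(2) = 0
  e3: v1*b13 + v2*b23 = (4)*(-4) + (4)*(2) = -8
Trivector part <vB>_3:
  e123: v1*b23 - v2*b13 + v3*b12 = (4)*(2) - (4)*(-4) + (4)*(2) = 32
vB = 8*e1 + 0*e2 - 8*e3 + 32*e123


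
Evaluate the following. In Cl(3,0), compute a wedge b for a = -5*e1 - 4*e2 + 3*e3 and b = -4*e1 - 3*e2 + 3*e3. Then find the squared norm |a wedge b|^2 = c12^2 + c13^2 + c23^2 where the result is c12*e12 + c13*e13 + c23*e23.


a wedge b = (a1*b2 - a2*b1)*e12 + (a1*b3 - a3*b1)*e13 + (a2*b3 - a3*b2)*e23
e12 coeff: (-5)*(-3) - (-4)*(-4) = 15 - 16 = -1
e13 coeff: (-5)*3 - 3*(-4) = -15 - (-12) = -3
e23 coeff: (-4)*3 - 3*(-3) = -12 - (-9) = -3
|a wedge b|^2 = (-1)^2 + (-3)^2 + (-3)^2
= 1 + 9 + 9
= 19


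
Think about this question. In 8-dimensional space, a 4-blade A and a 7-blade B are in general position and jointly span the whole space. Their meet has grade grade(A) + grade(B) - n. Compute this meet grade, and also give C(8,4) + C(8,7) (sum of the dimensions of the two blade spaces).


Meet grade = grade(A) + grade(B) - n
= 4 + 7 - 8 = 3
C(8,4) = 70
C(8,7) = 8
dim_A + dim_B = 70 + 8 = 78


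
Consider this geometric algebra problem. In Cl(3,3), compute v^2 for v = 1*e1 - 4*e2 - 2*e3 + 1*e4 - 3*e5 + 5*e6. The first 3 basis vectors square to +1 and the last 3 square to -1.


v^2 = sum of c_i^2 * e_i^2
Positive signature terms (e_i^2 = +1): 1^2 + (-4)^2 + (-2)^2 = 21
Negative signature terms (e_j^2 = -1): 1^2 + (-3)^2 + 5^2 = 35
v^2 = 21 - 35 = -14


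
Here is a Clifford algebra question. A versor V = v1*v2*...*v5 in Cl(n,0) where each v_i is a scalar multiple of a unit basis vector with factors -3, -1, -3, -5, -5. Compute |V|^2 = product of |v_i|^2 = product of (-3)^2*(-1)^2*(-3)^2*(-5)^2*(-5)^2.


Each vector v_i has |v_i|^2 = s_i^2
Squared scales: (-3)^2 = 9, (-1)^2 = 1, (-3)^2 = 9, (-5)^2 = 25, (-5)^2 = 25
|V|^2 = 9 * 1 * 9 * 25 * 25
= 50625


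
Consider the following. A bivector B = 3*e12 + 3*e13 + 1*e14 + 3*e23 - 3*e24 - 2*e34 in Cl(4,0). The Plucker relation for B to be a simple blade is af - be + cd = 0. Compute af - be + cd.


Plucker relation: af - be + cd
a*f = 3*(-2) = -6
b*e = 3*(-3) = -9
c*d = 1*3 = 3
af - be + cd = -6 - (-9) + 3
= 6


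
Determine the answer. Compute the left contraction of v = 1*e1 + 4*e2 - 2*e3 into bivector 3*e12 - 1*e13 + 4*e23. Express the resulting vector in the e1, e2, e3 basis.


Left contraction v _| B = <vB>_1 (grade-1 part of the geometric product vB).
Using e1_|e12 = e2, e2_|e12 = -e1, e1_|e13 = e3, e3_|e13 = -e1, e2_|e23 = e3, e3_|e23 = -e2:
e1 coeff: -v2*b12 - v3*b13 = -(4)*(3) - (-2)*(-1) = -14
e2 coeff: v1*b12 - v3*b23 = (1)*(3) - (-2)*(4) = 11
e3 coeff: v1*b13 + v2*b23 = (1)*(-1) + (4)*(4) = 15
v _| B = -14*e1 + 11*e2 + 15*e3


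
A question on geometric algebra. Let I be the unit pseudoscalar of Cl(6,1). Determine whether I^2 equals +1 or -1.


The pseudoscalar I = e1...e_n (product of all n generators) of Cl(p,q) satisfies I^2 = (-1)^(q + n(n-1)/2).
p = 6, q = 1, n = p + q = 7
n(n-1)/2 = 7 * 6 / 2 = 21
Exponent = q + n(n-1)/2 = 1 + 21 = 22
I^2 = (-1)^22 = +1


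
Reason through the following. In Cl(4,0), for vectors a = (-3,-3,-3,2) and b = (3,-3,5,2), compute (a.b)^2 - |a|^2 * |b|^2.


a . b = (-3)*3 + (-3)*(-3) + (-3)*5 + 2*2
= -9 + 9 + (-15) + 4 = -11
|a|^2 = (-3)^2 + (-3)^2 + (-3)^2 + 2^2 = 31
|b|^2 = 3^2 + (-3)^2 + 5^2 + 2^2 = 47
(a.b)^2 = (-11)^2 = 121
|a|^2 * |b|^2 = 31 * 47 = 1457
Result = 121 - 1457 = -1336


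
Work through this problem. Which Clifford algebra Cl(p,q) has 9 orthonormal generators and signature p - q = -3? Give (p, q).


We need p + q = 9 and p - q = -3.
Adding: 2p = 9 + (-3) = 6, so p = 3.
Then q = 9 - 3 = 6.
(p, q) = (3, 6)


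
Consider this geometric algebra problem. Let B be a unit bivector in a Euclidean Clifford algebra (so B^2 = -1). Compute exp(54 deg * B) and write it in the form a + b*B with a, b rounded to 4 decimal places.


For a unit bivector B with B^2 = -1, the exponential series gives
e^(theta*B) = cos(theta) + sin(theta)*B (the GA analogue of Euler's formula).
theta = 54 degrees = 0.942478 rad
cos(54 deg) = 0.5878
sin(54 deg) = 0.8090
exp(theta*B) = 0.5878 + 0.8090*B


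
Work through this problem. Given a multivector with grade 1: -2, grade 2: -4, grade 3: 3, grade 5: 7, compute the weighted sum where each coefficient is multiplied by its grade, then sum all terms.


Grade-weighted sum = sum of grade_k * coefficient_k
1*(-2) = -2
2*(-4) = -8
3*3 = 9
5*7 = 35
Total = -2 + (-8) + 9 + 35 = 34


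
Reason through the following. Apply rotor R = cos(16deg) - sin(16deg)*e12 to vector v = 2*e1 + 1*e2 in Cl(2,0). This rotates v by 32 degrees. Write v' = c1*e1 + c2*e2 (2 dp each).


Rotor R = cos(16deg) - sin(16deg)*e12
Rotation angle theta = 2 * 16 = 32 degrees
v' = R*v*~R rotates v by theta.
cos(32deg) = 0.8480, sin(32deg) = 0.5299
v'_1 = 2*cos(32deg) - 1*sin(32deg)
= 2*0.8480 - 1*0.5299
= 1.17
v'_2 = 2*sin(32deg) + 1*cos(32deg)
= 2*0.5299 + 1*0.8480
= 1.91
v' = 1.17*e1 + 1.91*e2


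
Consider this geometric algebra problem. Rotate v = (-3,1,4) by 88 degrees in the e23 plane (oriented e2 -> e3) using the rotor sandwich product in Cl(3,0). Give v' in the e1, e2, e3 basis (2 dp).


Rotor R = cos(44deg) - sin(44deg)*e23
Rotation angle theta = 2 * 44 = 88 degrees in the e23 plane (e2 -> e3).
The component perpendicular to the plane (e1) is invariant: v'_1 = v1 = -3.00
cos(88deg) = 0.0349, sin(88deg) = 0.9994
v'_2 = v2*cos(theta) - v3*sin(theta) = 1*0.0349 - 4*0.9994 = -3.96
v'_3 = v2*sin(theta) + v3*cos(theta) = 1*0.9994 + 4*0.0349 = 1.14
v' = -3.00*e1 - 3.96*e2 + 1.14*e3


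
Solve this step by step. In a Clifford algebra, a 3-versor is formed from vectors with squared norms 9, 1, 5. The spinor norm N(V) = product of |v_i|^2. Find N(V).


Spinor norm N(V) = |v1|^2 * |v2|^2 * ... * |v3|^2
= 9 * 1 * 5
Running product: 9, 9, 45
N(V) = 45


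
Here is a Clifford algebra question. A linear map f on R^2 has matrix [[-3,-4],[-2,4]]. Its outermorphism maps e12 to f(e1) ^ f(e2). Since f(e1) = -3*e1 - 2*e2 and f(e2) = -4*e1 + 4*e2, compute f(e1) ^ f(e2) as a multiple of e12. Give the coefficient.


The outermorphism of a linear map f sends e1^e2 to f(e1)^f(e2).
f(e1) = -3*e1 - 2*e2
f(e2) = -4*e1 + 4*e2
f(e1) ^ f(e2) = (-3*e1 - 2*e2) ^ (-4*e1 + 4*e2)
= (-3)*4*e12 + (-2)*(-4)*e21
= (-12 - 8)*e12
= -20*e12
Coefficient = -20


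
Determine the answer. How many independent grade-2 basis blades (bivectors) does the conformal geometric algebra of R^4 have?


The conformal model of R^4 uses Cl(5,1) with m = 4 + 2 = 6 generators.
Number of grade-2 blades = C(m, 2) = C(6, 2)
= 6*5/2 = 15


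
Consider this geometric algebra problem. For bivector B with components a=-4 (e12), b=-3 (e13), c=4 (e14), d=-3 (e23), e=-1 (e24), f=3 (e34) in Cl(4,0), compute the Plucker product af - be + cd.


Plucker relation: af - be + cd
a*f = (-4)*3 = -12
b*e = (-3)*(-1) = 3
c*d = 4*(-3) = -12
af - be + cd = -12 - 3 + (-12)
= -27


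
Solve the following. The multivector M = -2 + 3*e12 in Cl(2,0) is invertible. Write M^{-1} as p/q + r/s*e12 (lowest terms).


M = -2 + 3*e12, where e12^2 = -1.
Since M commutes with its reverse ~M = a - b*e12, M * ~M = a^2 - b^2*e12^2 = a^2 + b^2.
So M^{-1} = ~M / (a^2 + b^2) = (a - b*e12)/(a^2 + b^2).
a^2 + b^2 = 4 + 9 = 13
Scalar part = -2/13 = -2/13
Bivector coeff = -3/13 = -3/13
M^{-1} = -2/13 - 3/13*e12


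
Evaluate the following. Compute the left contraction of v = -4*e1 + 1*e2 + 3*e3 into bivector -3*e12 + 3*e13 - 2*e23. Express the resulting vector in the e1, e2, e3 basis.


Left contraction v _| B = <vB>_1 (grade-1 part of the geometric product vB).
Using e1_|e12 = e2, e2_|e12 = -e1, e1_|e13 = e3, e3_|e13 = -e1, e2_|e23 = e3, e3_|e23 = -e2:
e1 coeff: -v2*b12 - v3*b13 = -(1)*(-3) - (3)*(3) = -6
e2 coeff: v1*b12 - v3*b23 = (-4)*(-3) - (3)*(-2) = 18
e3 coeff: v1*b13 + v2*b23 = (-4)*(3) + (1)*(-2) = -14
v _| B = -6*e1 + 18*e2 - 14*e3


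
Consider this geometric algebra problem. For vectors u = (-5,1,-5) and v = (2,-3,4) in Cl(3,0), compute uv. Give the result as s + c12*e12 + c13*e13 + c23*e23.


In Cl(3,0): e_i^2 = 1, e_ie_j = -e_je_i for i != j.
Scalar part = u . v = (-5)*2 + 1*(-3) + (-5)*4
= -10 + (-3) + (-20) = -33
e12 coeff = (-5)*(-3) - 1*2 = 15 - 2 = 13
e13 coeff = (-5)*4 - (-5)*2 = -20 - (-10) = -10
e23 coeff = 1*4 - (-5)*(-3) = 4 - 15 = -11
uv = -33 + 13*e12 - 10*e13 - 11*e23


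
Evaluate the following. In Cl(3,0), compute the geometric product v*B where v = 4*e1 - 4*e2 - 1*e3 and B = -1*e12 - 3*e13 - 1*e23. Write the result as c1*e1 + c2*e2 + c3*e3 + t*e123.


vB has grade-1 (vector) and grade-3 (trivector) parts: vB = (v _| B) + (v ^ B).
Vector part <vB>_1:
  e1: -v2*b12 - v3*b13 = -(-4)*(-1) - (-1)*(-3) = -7
  e2: v1*b12 - v3*b23 = (4)*(-1) - (-1)*(-1) = -5
  e3: v1*b13 + v2*b23 = (4)*(-3) + (-4)*(-1) = -8
Trivector part <vB>_3:
  e123: v1*b23 - v2*b13 + v3*b12 = (4)*(-1) - (-4)*(-3) + (-1)*(-1) = -15
vB = -7*e1 - 5*e2 - 8*e3 - 15*e123


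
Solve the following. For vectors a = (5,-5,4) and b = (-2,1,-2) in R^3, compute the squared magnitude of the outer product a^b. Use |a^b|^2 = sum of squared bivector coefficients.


a wedge b = (a1*b2 - a2*b1)*e12 + (a1*b3 - a3*b1)*e13 + (a2*b3 - a3*b2)*e23
e12 coeff: 5*1 - (-5)*(-2) = 5 - 10 = -5
e13 coeff: 5*(-2) - 4*(-2) = -10 - (-8) = -2
e23 coeff: (-5)*(-2) - 4*1 = 10 - 4 = 6
|a wedge b|^2 = (-5)^2 + (-2)^2 + 6^2
= 25 + 4 + 36
= 65


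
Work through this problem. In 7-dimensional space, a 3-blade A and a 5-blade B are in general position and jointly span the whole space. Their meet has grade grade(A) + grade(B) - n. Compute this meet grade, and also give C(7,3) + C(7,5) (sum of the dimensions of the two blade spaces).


Meet grade = grade(A) + grade(B) - n
= 3 + 5 - 7 = 1
C(7,3) = 35
C(7,5) = 21
dim_A + dim_B = 35 + 21 = 56


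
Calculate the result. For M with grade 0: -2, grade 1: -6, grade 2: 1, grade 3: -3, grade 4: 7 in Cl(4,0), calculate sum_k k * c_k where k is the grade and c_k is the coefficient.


Grade-weighted sum = sum of grade_k * coefficient_k
0*(-2) = 0
1*(-6) = -6
2*1 = 2
3*(-3) = -9
4*7 = 28
Total = 0 + (-6) + 2 + (-9) + 28 = 15


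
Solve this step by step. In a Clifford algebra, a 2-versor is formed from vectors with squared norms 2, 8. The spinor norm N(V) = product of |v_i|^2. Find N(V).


Spinor norm N(V) = |v1|^2 * |v2|^2 * ... * |v2|^2
= 2 * 8
Running product: 2, 16
N(V) = 16


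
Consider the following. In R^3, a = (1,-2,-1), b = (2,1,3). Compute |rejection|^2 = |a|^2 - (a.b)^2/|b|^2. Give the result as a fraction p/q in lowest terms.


|a|^2 = 1^2 + (-2)^2 + (-1)^2 = 6
|b|^2 = 2^2 + 1^2 + 3^2 = 14
a . b = 1*2 + (-2)*1 + (-1)*3 = -3
(a.b)^2 = (-3)^2 = 9
|rej|^2 = 6 - 9/14
= (84 - 9)/14
= 75/14
In lowest terms: 75/14


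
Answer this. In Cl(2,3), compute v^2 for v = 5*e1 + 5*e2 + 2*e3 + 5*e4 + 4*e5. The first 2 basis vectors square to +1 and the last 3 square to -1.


v^2 = sum of c_i^2 * e_i^2
Positive signature terms (e_i^2 = +1): 5^2 + 5^2 = 50
Negative signature terms (e_j^2 = -1): 2^2 + 5^2 + 4^2 = 45
v^2 = 50 - 45 = 5


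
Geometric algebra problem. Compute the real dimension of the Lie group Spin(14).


Spin(n) double-covers SO(n); both have Lie algebra so(n) of dimension n(n-1)/2.
n = 14
n(n-1) = 14 * 13 = 182
dim Spin(14) = 182/2 = 91


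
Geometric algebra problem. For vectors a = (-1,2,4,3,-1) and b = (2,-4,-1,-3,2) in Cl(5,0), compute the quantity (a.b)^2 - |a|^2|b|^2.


a . b = (-1)*2 + 2*(-4) + 4*(-1) + 3*(-3) + (-1)*2
= -2 + (-8) + (-4) + (-9) + (-2) = -25
|a|^2 = (-1)^2 + 2^2 + 4^2 + 3^2 + (-1)^2 = 31
|b|^2 = 2^2 + (-4)^2 + (-1)^2 + (-3)^2 + 2^2 = 34
(a.b)^2 = (-25)^2 = 625
|a|^2 * |b|^2 = 31 * 34 = 1054
Result = 625 - 1054 = -429


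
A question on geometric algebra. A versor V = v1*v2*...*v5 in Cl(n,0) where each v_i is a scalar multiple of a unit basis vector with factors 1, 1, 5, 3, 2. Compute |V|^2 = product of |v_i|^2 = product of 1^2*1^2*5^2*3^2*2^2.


Each vector v_i has |v_i|^2 = s_i^2
Squared scales: 1^2 = 1, 1^2 = 1, 5^2 = 25, 3^2 = 9, 2^2 = 4
|V|^2 = 1 * 1 * 25 * 9 * 4
= 900


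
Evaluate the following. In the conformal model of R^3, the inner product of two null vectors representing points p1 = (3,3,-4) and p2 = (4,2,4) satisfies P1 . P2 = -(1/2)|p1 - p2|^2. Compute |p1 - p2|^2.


p1 - p2 = (-1, 1, -8)
|p1 - p2|^2 = (-1)^2 + 1^2 + (-8)^2
= 1 + 1 + 64
= 66


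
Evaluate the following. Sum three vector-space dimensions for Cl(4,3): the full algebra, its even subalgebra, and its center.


n = 4 + 3 = 7
Total dim = 2^7 = 128
Even subalgebra dim = 2^6 = 64
n is odd, so center dim = 2
Sum = 128 + 64 + 2 = 194


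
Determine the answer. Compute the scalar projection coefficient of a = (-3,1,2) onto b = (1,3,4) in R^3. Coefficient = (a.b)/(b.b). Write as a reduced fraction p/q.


Projection coefficient = (a . b) / (b . b)
a . b = (-3)*1 + 1*3 + 2*4
= -3 + 3 + 8 = 8
b . b = 1^2 + 3^2 + 4^2
= 1 + 9 + 16 = 26
Coefficient = 8/26
In lowest terms: 4/13


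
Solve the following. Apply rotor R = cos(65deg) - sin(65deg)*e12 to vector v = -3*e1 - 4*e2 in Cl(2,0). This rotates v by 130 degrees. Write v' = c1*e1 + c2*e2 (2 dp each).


Rotor R = cos(65deg) - sin(65deg)*e12
Rotation angle theta = 2 * 65 = 130 degrees
v' = R*v*~R rotates v by theta.
cos(130deg) = -0.6428, sin(130deg) = 0.7660
v'_1 = -3*cos(130deg) - (-4)*sin(130deg)
= -3*(-0.6428) - (-4)*0.7660
= 4.99
v'_2 = -3*sin(130deg) + (-4)*cos(130deg)
= -3*0.7660 + (-4)*(-0.6428)
= 0.27
v' = 4.99*e1 + 0.27*e2


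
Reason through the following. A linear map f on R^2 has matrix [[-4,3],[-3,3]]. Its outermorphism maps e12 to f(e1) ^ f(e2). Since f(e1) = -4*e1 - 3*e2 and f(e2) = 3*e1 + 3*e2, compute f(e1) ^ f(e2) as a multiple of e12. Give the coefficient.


The outermorphism of a linear map f sends e1^e2 to f(e1)^f(e2).
f(e1) = -4*e1 - 3*e2
f(e2) = 3*e1 + 3*e2
f(e1) ^ f(e2) = (-4*e1 - 3*e2) ^ (3*e1 + 3*e2)
= (-4)*3*e12 + (-3)*3*e21
= (-12 - (-9))*e12
= -3*e12
Coefficient = -3


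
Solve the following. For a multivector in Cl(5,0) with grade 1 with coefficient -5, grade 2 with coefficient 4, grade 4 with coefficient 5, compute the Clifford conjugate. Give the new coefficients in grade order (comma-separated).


Clifford conjugate sign for grade k: (-1)^(k(k+1)/2)
Grade 1: (-1)^(1*2/2) = (-1)^1 = -1, coeff -5 -> 5
Grade 2: (-1)^(2*3/2) = (-1)^3 = -1, coeff 4 -> -4
Grade 4: (-1)^(4*5/2) = (-1)^10 = 1, coeff 5 -> 5
Conjugated coefficients: 5, -4, 5


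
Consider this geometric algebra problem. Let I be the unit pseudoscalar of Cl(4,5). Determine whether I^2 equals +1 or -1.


The pseudoscalar I = e1...e_n (product of all n generators) of Cl(p,q) satisfies I^2 = (-1)^(q + n(n-1)/2).
p = 4, q = 5, n = p + q = 9
n(n-1)/2 = 9 * 8 / 2 = 36
Exponent = q + n(n-1)/2 = 5 + 36 = 41
I^2 = (-1)^41 = -1


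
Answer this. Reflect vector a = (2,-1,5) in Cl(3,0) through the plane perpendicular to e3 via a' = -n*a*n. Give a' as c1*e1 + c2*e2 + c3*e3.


Reflection formula: a' = -n*a*n, with n = e3 (unit vector, n^2 = 1).
For reflection through hyperplane perp to e3:
The component along e3 flips sign, others stay.
a = (2, -1, 5)
a' = (2, -1, -5)
a' = 2*e1 - 1*e2 - 5*e3


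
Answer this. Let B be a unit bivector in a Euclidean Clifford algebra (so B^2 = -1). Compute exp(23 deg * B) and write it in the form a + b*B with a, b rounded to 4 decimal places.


For a unit bivector B with B^2 = -1, the exponential series gives
e^(theta*B) = cos(theta) + sin(theta)*B (the GA analogue of Euler's formula).
theta = 23 degrees = 0.401426 rad
cos(23 deg) = 0.9205
sin(23 deg) = 0.3907
exp(theta*B) = 0.9205 + 0.3907*B


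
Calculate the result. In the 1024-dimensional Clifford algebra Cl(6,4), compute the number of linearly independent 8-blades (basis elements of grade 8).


Number of grade-k basis blades in Cl(p,q) with n = p + q is C(n, k).
n = 6 + 4 = 10
C(10, 8) = 10! / (8! * 2!)
= 3628800 / (40320 * 2)
= 45


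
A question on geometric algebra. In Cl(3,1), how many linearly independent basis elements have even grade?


Even subalgebra dimension = 2^(n-1)
n = 3 + 1 = 4
2^(4 - 1) = 2^3 = 8
Verification: sum of C(4,k) for even k = 1 + 6 + 1 = 8
Result = 8


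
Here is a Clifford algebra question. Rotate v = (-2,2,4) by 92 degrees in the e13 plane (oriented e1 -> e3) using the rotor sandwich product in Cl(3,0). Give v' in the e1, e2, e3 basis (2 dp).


Rotor R = cos(46deg) - sin(46deg)*e13
Rotation angle theta = 2 * 46 = 92 degrees in the e13 plane (e1 -> e3).
The component perpendicular to the plane (e2) is invariant: v'_2 = v2 = 2.00
cos(92deg) = -0.0349, sin(92deg) = 0.9994
v'_1 = v1*cos(theta) - v3*sin(theta) = -2*(-0.0349) - 4*0.9994 = -3.93
v'_3 = v1*sin(theta) + v3*cos(theta) = -2*0.9994 + 4*(-0.0349) = -2.14
v' = -3.93*e1 + 2.00*e2 - 2.14*e3


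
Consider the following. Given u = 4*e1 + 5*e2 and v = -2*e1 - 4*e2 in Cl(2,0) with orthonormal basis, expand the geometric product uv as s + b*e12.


Expand: (4*e1 + 5*e2)(-2*e1 - 4*e2)
= 4*(-2)*e1e1 + 4*(-4)*e1e2 + 5*(-2)*e2e1 + 5*(-4)*e2e2
Using e1^2 = e2^2 = 1, e2e1 = -e1e2:
Scalar part s = 4*(-2) + 5*(-4) = -8 + (-20) = -28
Bivector part b = 4*(-4) - 5*(-2) = -16 - (-10) = -6
uv = -28 - 6*e12


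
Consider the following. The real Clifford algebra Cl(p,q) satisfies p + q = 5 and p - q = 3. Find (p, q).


We need p + q = 5 and p - q = 3.
Adding: 2p = 5 + 3 = 8, so p = 4.
Then q = 5 - 4 = 1.
(p, q) = (4, 1)


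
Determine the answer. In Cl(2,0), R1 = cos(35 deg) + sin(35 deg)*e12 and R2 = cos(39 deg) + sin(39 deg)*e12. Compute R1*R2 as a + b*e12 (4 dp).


Same-plane rotors commute and their half-angles add:
R1*R2 = cos(a1 + a2) + sin(a1 + a2)*e12.
a1 + a2 = 35 + 39 = 74 deg
cos(74 deg) = 0.2756
sin(74 deg) = 0.9613
R1*R2 = 0.2756 + 0.9613*e12


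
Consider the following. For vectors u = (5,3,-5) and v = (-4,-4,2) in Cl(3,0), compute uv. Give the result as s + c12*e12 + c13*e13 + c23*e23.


In Cl(3,0): e_i^2 = 1, e_ie_j = -e_je_i for i != j.
Scalar part = u . v = 5*(-4) + 3*(-4) + (-5)*2
= -20 + (-12) + (-10) = -42
e12 coeff = 5*(-4) - 3*(-4) = -20 - (-12) = -8
e13 coeff = 5*2 - (-5)*(-4) = 10 - 20 = -10
e23 coeff = 3*2 - (-5)*(-4) = 6 - 20 = -14
uv = -42 - 8*e12 - 10*e13 - 14*e23
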